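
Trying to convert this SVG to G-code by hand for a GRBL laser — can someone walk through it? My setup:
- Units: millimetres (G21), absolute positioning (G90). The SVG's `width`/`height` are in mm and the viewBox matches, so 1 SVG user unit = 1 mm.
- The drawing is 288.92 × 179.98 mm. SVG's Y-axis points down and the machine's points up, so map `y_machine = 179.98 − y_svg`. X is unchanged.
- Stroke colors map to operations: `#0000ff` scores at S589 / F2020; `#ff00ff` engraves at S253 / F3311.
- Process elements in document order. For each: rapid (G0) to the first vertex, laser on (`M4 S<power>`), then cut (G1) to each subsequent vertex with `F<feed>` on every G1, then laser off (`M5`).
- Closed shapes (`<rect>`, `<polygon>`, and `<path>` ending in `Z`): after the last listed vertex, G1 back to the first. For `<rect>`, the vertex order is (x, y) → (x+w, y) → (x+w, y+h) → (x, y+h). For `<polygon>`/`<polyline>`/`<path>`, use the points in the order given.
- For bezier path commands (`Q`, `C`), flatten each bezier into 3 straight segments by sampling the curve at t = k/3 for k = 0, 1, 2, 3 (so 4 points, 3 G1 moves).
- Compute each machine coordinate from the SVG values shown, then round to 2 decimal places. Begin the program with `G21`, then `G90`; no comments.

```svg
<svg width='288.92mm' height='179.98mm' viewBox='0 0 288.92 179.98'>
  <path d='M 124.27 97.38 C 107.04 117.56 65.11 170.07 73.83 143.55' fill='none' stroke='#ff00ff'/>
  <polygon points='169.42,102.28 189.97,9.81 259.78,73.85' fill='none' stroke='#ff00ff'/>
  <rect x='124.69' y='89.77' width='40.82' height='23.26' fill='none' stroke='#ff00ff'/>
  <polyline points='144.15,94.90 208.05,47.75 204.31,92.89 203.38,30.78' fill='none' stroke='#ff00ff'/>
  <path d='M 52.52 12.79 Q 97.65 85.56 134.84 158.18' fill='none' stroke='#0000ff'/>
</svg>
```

G21
G90
G0 X124.27 Y82.60
M4 S253
G1 X101.60 Y55.77 F3311
G1 X79.20 Y32.13 F3311
G1 X73.83 Y36.43 F3311
M5
G0 X169.42 Y77.70
M4 S253
G1 X189.97 Y170.17 F3311
G1 X259.78 Y106.13 F3311
G1 X169.42 Y77.70 F3311
M5
G0 X124.69 Y90.21
M4 S253
G1 X165.51 Y90.21 F3311
G1 X165.51 Y66.95 F3311
G1 X124.69 Y66.95 F3311
G1 X124.69 Y90.21 F3311
M5
G0 X144.15 Y85.08
M4 S253
G1 X208.05 Y132.23 F3311
G1 X204.31 Y87.09 F3311
G1 X203.38 Y149.20 F3311
M5
G0 X52.52 Y167.19
M4 S589
G1 X81.72 Y118.69 F2020
G1 X109.16 Y70.23 F2020
G1 X134.84 Y21.80 F2020
M5

Since the viewBox matches the mm dimensions, user units are millimetres directly. The only transform is the Y-flip y_m = 179.98 − y_svg.

Shape 1 is a cubic bezier drawn with `<path>`. Its stroke #ff00ff means engrave at S253, F3311. After flipping Y the toolpath is (124.27,82.60) → (101.60,55.77) → (79.20,32.13) → (73.83,36.43).

Shape 2 is a regular polygon drawn with `<polygon>`. Its stroke #ff00ff means engrave at S253, F3311. After flipping Y the toolpath is (169.42,77.70) → (189.97,170.17) → (259.78,106.13) → (169.42,77.70), returning to the start.

Shape 3 is a rectangle drawn with `<rect>`. Its stroke #ff00ff means engrave at S253, F3311. After flipping Y the toolpath is (124.69,90.21) → (165.51,90.21) → (165.51,66.95) → (124.69,66.95) → (124.69,90.21), returning to the start.

Shape 4 is a open polyline drawn with `<polyline>`. Its stroke #ff00ff means engrave at S253, F3311. After flipping Y the toolpath is (144.15,85.08) → (208.05,132.23) → (204.31,87.09) → (203.38,149.20).

Shape 5 is a quadratic bezier drawn with `<path>`. Its stroke #0000ff means score at S589, F2020. After flipping Y the toolpath is (52.52,167.19) → (81.72,118.69) → (109.16,70.23) → (134.84,21.80).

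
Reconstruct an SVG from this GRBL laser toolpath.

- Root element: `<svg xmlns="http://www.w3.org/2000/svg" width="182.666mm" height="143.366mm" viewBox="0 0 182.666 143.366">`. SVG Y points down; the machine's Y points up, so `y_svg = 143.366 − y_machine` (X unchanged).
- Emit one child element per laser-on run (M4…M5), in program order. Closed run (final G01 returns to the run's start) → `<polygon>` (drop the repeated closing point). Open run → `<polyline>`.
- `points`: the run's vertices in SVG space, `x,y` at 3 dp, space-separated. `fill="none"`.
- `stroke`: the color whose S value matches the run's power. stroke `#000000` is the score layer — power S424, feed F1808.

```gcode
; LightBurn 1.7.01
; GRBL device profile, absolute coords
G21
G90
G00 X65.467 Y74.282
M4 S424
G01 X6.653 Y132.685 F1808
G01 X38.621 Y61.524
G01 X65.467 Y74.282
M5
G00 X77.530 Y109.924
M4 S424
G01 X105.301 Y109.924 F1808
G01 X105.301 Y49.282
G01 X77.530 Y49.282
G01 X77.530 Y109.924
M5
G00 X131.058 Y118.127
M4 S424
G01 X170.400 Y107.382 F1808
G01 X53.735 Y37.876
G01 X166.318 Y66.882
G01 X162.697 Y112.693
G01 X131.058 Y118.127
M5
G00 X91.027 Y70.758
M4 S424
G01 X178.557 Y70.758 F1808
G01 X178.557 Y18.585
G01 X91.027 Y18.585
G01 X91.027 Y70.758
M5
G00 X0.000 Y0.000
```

Machine Y-up, SVG Y-down with viewBox height 143.366, so y_svg = 143.366 − y_machine; X carries over. Every run uses S424, so all elements get stroke `#000000` (score).

Run 1: The run returns to its start, so emit a `<polygon>` with points (Y-flipped): 65.467,69.084 6.653,10.681 38.621,81.842.

Run 2: The run returns to its start, so emit a `<polygon>` with points (Y-flipped): 77.530,33.442 105.301,33.442 105.301,94.084 77.530,94.084.

Run 3: The run returns to its start, so emit a `<polygon>` with points (Y-flipped): 131.058,25.239 170.400,35.984 53.735,105.490 166.318,76.484 162.697,30.673.

Run 4: The run returns to its start, so emit a `<polygon>` with points (Y-flipped): 91.027,72.608 178.557,72.608 178.557,124.781 91.027,124.781.

<svg xmlns="http://www.w3.org/2000/svg" width="182.666mm" height="143.366mm" viewBox="0 0 182.666 143.366">
  <polygon points="65.467,69.084 6.653,10.681 38.621,81.842" fill="none" stroke="#000000"/>
  <polygon points="77.530,33.442 105.301,33.442 105.301,94.084 77.530,94.084" fill="none" stroke="#000000"/>
  <polygon points="131.058,25.239 170.400,35.984 53.735,105.490 166.318,76.484 162.697,30.673" fill="none" stroke="#000000"/>
  <polygon points="91.027,72.608 178.557,72.608 178.557,124.781 91.027,124.781" fill="none" stroke="#000000"/>
</svg>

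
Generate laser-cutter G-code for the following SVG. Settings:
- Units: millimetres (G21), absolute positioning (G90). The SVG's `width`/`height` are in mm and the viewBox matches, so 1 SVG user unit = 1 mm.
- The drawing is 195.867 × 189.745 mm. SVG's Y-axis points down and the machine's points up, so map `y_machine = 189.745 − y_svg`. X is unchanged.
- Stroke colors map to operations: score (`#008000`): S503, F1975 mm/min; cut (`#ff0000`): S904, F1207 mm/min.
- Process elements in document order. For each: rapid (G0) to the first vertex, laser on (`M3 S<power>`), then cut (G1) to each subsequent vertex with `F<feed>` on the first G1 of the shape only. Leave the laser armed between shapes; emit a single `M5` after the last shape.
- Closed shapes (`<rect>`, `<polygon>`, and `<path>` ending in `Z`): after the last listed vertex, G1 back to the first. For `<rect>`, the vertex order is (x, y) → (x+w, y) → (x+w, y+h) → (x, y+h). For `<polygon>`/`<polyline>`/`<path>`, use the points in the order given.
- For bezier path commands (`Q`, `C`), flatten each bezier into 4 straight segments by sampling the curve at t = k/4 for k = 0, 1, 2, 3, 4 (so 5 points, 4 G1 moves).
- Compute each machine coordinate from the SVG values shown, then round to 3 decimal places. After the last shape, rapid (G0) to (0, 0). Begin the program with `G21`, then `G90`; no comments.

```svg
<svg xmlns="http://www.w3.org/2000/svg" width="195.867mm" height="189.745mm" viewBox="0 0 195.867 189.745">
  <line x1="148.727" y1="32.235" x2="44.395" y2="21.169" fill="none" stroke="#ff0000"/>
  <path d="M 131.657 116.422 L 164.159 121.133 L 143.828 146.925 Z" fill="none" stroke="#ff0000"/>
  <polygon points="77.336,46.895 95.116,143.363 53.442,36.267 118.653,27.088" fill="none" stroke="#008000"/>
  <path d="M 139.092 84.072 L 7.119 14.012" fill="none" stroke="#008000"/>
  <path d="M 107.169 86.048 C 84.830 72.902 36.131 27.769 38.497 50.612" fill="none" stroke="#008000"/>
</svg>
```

Since the viewBox matches the mm dimensions, user units are millimetres directly. The only transform is the Y-flip y_m = 189.745 − y_svg.

Shape 1 is a line segment drawn with `<line>`. Its stroke #ff0000 means cut at S904, F1207. After flipping Y the toolpath is (148.727,157.510) → (44.395,168.576).

Shape 2 is a regular polygon drawn with `<path>`. Its stroke #ff0000 means cut at S904, F1207. After flipping Y the toolpath is (131.657,73.323) → (164.159,68.612) → (143.828,42.820) → (131.657,73.323), returning to the start.

Shape 3 is a closed polygon drawn with `<polygon>`. Its stroke #008000 means score at S503, F1975. After flipping Y the toolpath is (77.336,142.850) → (95.116,46.382) → (53.442,153.478) → (118.653,162.657) → (77.336,142.850), returning to the start.

Shape 4 is a line segment drawn with `<path>`. Its stroke #008000 means score at S503, F1975. After flipping Y the toolpath is (139.092,105.673) → (7.119,175.733).

Shape 5 is a cubic bezier drawn with `<path>`. Its stroke #008000 means score at S503, F1975. After flipping Y the toolpath is (107.169,103.697) → (86.682,117.992) → (63.569,134.911) → (45.087,145.082) → (38.497,139.133).

G21
G90
G0 X148.727 Y157.510
M3 S904
G1 X44.395 Y168.576 F1207
G0 X131.657 Y73.323
M3 S904
G1 X164.159 Y68.612 F1207
G1 X143.828 Y42.820
G1 X131.657 Y73.323
G0 X77.336 Y142.850
M3 S503
G1 X95.116 Y46.382 F1975
G1 X53.442 Y153.478
G1 X118.653 Y162.657
G1 X77.336 Y142.850
G0 X139.092 Y105.673
M3 S503
G1 X7.119 Y175.733 F1975
G0 X107.169 Y103.697
M3 S503
G1 X86.682 Y117.992 F1975
G1 X63.569 Y134.911
G1 X45.087 Y145.082
G1 X38.497 Y139.133
M5
G0 X0.000 Y0.000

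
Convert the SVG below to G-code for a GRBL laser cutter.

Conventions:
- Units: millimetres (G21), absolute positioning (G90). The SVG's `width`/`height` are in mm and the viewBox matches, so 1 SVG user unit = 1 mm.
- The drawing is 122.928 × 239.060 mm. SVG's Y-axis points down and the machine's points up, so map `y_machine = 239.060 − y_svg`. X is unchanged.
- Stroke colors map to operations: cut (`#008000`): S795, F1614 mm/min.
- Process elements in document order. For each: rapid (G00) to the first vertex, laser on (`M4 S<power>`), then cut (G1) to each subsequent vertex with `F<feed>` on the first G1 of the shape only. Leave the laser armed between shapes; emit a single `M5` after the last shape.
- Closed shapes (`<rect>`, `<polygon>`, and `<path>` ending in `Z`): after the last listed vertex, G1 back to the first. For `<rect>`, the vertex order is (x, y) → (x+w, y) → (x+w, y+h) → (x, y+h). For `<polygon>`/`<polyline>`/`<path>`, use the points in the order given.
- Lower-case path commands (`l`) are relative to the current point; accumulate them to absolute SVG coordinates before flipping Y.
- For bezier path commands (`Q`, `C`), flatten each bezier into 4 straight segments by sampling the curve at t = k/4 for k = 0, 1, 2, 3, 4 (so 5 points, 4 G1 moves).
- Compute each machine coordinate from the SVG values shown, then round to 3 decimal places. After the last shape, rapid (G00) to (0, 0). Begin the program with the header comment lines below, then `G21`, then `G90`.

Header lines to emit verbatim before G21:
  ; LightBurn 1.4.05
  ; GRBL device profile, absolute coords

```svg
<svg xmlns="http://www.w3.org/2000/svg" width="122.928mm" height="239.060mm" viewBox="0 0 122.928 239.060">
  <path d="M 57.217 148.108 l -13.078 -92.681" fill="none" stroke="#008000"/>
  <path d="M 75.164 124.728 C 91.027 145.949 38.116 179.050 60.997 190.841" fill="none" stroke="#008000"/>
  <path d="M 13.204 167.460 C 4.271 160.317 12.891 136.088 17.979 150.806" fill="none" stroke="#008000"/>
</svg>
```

; LightBurn 1.4.05
; GRBL device profile, absolute coords
G21
G90
G00 X57.217 Y90.952
M4 S795
G1 X44.139 Y183.633 F1614
G00 X75.164 Y114.332
M4 S795
G1 X76.425 Y96.707 F1614
G1 X65.449 Y77.739
G1 X55.788 Y60.539
G1 X60.997 Y48.219
G00 X13.204 Y71.600
M4 S795
G1 X9.466 Y79.285 F1614
G1 X10.334 Y88.125
G1 X13.830 Y92.865
G1 X17.979 Y88.254
M5
G00 X0.000 Y0.000

1 u = 1 mm; y_m = 239.060 − y.

[1] `<path>` line segment, #008000→cut S795 F1614: (57.217,90.952) → (44.139,183.633)

[2] `<path>` cubic bezier, #008000→cut S795 F1614: (75.164,114.332) → (76.425,96.707) → (65.449,77.739) → (55.788,60.539) → (60.997,48.219)

[3] `<path>` cubic bezier, #008000→cut S795 F1614: (13.204,71.600) → (9.466,79.285) → (10.334,88.125) → (13.830,92.865) → (17.979,88.254)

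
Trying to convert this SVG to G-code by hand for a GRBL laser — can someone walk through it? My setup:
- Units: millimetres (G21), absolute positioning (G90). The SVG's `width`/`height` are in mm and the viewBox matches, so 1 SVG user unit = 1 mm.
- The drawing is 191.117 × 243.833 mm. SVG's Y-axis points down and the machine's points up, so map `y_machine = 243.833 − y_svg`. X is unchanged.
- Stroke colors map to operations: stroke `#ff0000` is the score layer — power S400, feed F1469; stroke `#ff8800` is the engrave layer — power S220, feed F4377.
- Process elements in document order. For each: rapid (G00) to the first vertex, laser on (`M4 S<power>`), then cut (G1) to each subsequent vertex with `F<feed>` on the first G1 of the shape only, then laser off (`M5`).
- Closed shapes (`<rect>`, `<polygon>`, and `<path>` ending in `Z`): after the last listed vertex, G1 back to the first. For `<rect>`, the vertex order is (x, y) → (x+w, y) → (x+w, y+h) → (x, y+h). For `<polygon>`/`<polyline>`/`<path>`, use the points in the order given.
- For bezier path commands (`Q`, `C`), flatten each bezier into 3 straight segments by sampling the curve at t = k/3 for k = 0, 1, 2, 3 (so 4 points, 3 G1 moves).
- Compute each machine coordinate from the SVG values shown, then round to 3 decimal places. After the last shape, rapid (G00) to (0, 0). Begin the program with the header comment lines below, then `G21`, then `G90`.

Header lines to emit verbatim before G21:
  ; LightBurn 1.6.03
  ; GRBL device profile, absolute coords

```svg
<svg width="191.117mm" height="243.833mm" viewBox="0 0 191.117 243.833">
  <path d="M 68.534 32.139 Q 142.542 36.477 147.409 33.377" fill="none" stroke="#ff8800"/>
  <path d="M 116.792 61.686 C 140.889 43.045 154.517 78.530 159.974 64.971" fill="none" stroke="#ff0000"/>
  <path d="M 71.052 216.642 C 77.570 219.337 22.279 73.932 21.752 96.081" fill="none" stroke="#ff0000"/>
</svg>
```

; LightBurn 1.6.03
; GRBL device profile, absolute coords
G21
G90
G00 X68.534 Y211.694
M4 S220
G1 X110.190 Y209.628 F4377
G1 X136.482 Y209.216
G1 X147.409 Y210.456
M5
G00 X116.792 Y182.147
M4 S400
G1 X137.484 Y186.567 F1469
G1 X151.708 Y177.830
G1 X159.974 Y178.862
M5
G00 X71.052 Y27.191
M4 S400
G1 X61.285 Y62.172 F1469
G1 X36.216 Y125.741
G1 X21.752 Y147.752
M5
G00 X0.000 Y0.000

1 u = 1 mm; y_m = 243.833 − y.

[1] `<path>` quadratic bezier, #ff8800→engrave S220 F4377: (68.534,211.694) → (110.190,209.628) → (136.482,209.216) → (147.409,210.456)

[2] `<path>` cubic bezier, #ff0000→score S400 F1469: (116.792,182.147) → (137.484,186.567) → (151.708,177.830) → (159.974,178.862)

[3] `<path>` cubic bezier, #ff0000→score S400 F1469: (71.052,27.191) → (61.285,62.172) → (36.216,125.741) → (21.752,147.752)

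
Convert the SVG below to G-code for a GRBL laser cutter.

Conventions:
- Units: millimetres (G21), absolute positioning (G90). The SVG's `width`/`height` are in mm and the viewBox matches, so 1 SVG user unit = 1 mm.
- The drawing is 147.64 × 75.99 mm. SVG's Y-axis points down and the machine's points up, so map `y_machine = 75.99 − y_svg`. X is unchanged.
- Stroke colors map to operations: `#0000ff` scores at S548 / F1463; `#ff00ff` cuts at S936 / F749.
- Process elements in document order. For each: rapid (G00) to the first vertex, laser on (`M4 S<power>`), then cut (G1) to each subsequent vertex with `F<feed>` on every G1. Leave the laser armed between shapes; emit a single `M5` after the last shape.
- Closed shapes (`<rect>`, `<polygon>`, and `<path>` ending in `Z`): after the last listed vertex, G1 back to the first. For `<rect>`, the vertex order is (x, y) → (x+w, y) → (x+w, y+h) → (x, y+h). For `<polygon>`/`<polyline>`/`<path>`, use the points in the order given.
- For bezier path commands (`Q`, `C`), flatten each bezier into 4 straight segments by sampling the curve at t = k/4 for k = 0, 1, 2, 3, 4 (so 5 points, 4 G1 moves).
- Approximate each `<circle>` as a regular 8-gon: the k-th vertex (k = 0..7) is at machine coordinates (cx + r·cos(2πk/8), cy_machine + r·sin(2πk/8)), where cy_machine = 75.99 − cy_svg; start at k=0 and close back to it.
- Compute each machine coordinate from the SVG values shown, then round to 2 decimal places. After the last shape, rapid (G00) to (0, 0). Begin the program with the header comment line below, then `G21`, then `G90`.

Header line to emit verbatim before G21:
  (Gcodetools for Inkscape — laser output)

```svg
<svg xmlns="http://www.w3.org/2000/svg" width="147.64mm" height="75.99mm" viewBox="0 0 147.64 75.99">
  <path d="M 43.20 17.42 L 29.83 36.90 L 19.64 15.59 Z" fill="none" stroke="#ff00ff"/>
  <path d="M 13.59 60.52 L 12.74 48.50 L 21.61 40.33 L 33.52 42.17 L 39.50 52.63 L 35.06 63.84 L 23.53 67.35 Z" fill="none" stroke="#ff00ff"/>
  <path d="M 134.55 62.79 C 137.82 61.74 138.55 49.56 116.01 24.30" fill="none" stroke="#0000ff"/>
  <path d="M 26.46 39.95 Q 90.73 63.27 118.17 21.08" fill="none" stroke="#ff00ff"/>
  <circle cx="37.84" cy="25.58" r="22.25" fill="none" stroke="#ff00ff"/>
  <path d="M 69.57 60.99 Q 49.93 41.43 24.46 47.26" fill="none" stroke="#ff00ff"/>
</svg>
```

Since the viewBox matches the mm dimensions, user units are millimetres directly. The only transform is the Y-flip y_m = 75.99 − y_svg.

Shape 1 is a regular polygon drawn with `<path>`. Its stroke #ff00ff means cut at S936, F749. After flipping Y the toolpath is (43.20,58.57) → (29.83,39.09) → (19.64,60.40) → (43.20,58.57), returning to the start.

Shape 2 is a regular polygon drawn with `<path>`. Its stroke #ff00ff means cut at S936, F749. After flipping Y the toolpath is (13.59,15.47) → (12.74,27.49) → (21.61,35.66) → (33.52,33.82) → (39.50,23.36) → (35.06,12.15) → (23.53,8.64) → (13.59,15.47), returning to the start.

Shape 3 is a cubic bezier drawn with `<path>`. Its stroke #0000ff means score at S548, F1463. After flipping Y the toolpath is (134.55,13.20) → (136.20,16.10) → (134.96,23.37) → (128.88,35.17) → (116.01,51.69).

Shape 4 is a quadratic bezier drawn with `<path>`. Its stroke #ff00ff means cut at S936, F749. After flipping Y the toolpath is (26.46,36.04) → (56.29,28.47) → (81.52,29.10) → (102.15,37.91) → (118.17,54.91).

Shape 5 is a circle drawn with `<circle>`. Its stroke #ff00ff means cut at S936, F749. After flipping Y the toolpath is (60.09,50.41) → (53.57,66.14) → (37.84,72.66) → (22.11,66.14) → (15.59,50.41) → (22.11,34.68) → (37.84,28.16) → (53.57,34.68) → (60.09,50.41), returning to the start.

Shape 6 is a quadratic bezier drawn with `<path>`. Its stroke #ff00ff means cut at S936, F749. After flipping Y the toolpath is (69.57,15.00) → (59.39,23.19) → (48.47,28.21) → (36.83,30.06) → (24.46,28.73).

(Gcodetools for Inkscape — laser output)
G21
G90
G00 X43.20 Y58.57
M4 S936
G1 X29.83 Y39.09 F749
G1 X19.64 Y60.40 F749
G1 X43.20 Y58.57 F749
G00 X13.59 Y15.47
M4 S936
G1 X12.74 Y27.49 F749
G1 X21.61 Y35.66 F749
G1 X33.52 Y33.82 F749
G1 X39.50 Y23.36 F749
G1 X35.06 Y12.15 F749
G1 X23.53 Y8.64 F749
G1 X13.59 Y15.47 F749
G00 X134.55 Y13.20
M4 S548
G1 X136.20 Y16.10 F1463
G1 X134.96 Y23.37 F1463
G1 X128.88 Y35.17 F1463
G1 X116.01 Y51.69 F1463
G00 X26.46 Y36.04
M4 S936
G1 X56.29 Y28.47 F749
G1 X81.52 Y29.10 F749
G1 X102.15 Y37.91 F749
G1 X118.17 Y54.91 F749
G00 X60.09 Y50.41
M4 S936
G1 X53.57 Y66.14 F749
G1 X37.84 Y72.66 F749
G1 X22.11 Y66.14 F749
G1 X15.59 Y50.41 F749
G1 X22.11 Y34.68 F749
G1 X37.84 Y28.16 F749
G1 X53.57 Y34.68 F749
G1 X60.09 Y50.41 F749
G00 X69.57 Y15.00
M4 S936
G1 X59.39 Y23.19 F749
G1 X48.47 Y28.21 F749
G1 X36.83 Y30.06 F749
G1 X24.46 Y28.73 F749
M5
G00 X0.00 Y0.00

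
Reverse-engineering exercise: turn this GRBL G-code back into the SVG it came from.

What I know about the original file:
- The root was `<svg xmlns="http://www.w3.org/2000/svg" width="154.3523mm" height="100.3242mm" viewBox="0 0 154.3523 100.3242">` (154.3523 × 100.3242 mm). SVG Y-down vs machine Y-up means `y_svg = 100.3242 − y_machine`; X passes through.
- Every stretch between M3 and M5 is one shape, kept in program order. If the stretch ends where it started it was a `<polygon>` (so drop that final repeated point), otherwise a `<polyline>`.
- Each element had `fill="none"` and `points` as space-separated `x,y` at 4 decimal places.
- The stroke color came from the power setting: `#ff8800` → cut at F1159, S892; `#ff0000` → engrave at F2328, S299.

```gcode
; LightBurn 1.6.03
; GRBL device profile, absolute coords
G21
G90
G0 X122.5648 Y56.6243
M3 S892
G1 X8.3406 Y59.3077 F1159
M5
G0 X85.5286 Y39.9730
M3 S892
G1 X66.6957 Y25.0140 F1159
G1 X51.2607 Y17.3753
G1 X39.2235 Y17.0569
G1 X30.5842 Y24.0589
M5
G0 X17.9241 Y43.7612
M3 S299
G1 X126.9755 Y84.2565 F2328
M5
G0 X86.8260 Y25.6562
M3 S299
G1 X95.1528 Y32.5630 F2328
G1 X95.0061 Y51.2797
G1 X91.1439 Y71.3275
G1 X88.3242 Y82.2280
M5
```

y_svg = 100.3242 − y_m.

[1] S892→`#ff8800` (cut); open run; points: 122.5648,43.6999 8.3406,41.0165

[2] S892→`#ff8800` (cut); open run; points: 85.5286,60.3512 66.6957,75.3102 51.2607,82.9489 39.2235,83.2673 30.5842,76.2653

[3] S299→`#ff0000` (engrave); open run; points: 17.9241,56.5630 126.9755,16.0677

[4] S299→`#ff0000` (engrave); open run; points: 86.8260,74.6680 95.1528,67.7612 95.0061,49.0445 91.1439,28.9967 88.3242,18.0962

<svg xmlns="http://www.w3.org/2000/svg" width="154.3523mm" height="100.3242mm" viewBox="0 0 154.3523 100.3242">
  <polyline points="122.5648,43.6999 8.3406,41.0165" fill="none" stroke="#ff8800"/>
  <polyline points="85.5286,60.3512 66.6957,75.3102 51.2607,82.9489 39.2235,83.2673 30.5842,76.2653" fill="none" stroke="#ff8800"/>
  <polyline points="17.9241,56.5630 126.9755,16.0677" fill="none" stroke="#ff0000"/>
  <polyline points="86.8260,74.6680 95.1528,67.7612 95.0061,49.0445 91.1439,28.9967 88.3242,18.0962" fill="none" stroke="#ff0000"/>
</svg>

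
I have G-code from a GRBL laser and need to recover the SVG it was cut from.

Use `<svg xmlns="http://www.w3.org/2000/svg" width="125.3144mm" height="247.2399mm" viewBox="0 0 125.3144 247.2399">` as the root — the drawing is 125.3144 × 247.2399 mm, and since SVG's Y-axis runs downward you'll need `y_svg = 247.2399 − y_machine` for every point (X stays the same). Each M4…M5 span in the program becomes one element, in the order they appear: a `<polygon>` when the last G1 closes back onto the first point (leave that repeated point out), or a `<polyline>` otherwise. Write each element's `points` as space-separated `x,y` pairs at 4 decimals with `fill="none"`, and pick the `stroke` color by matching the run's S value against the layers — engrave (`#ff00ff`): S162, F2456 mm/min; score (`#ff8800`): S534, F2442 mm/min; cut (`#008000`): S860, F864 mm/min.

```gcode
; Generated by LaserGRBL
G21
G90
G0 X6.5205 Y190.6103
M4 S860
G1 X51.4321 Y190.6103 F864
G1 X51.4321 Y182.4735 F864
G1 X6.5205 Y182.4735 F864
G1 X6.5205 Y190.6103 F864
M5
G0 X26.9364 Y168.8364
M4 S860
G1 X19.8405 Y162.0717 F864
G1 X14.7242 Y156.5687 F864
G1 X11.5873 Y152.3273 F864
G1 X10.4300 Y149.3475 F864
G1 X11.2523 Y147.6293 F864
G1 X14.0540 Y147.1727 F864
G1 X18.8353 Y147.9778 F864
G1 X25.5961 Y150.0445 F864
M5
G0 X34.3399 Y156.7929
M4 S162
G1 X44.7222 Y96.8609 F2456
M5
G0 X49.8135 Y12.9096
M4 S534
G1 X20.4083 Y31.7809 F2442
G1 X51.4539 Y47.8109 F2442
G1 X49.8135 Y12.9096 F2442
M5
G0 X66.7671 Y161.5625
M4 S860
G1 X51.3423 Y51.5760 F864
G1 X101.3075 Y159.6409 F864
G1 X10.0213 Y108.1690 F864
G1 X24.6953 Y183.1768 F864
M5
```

Each laser-on run becomes one SVG element. Flip Y back into SVG space with y_svg = 247.2399 − y_machine.

Run 1: the run's S860 means `#008000` (cut). The run returns to its start, so emit a `<polygon>` with points (Y-flipped): 6.5205,56.6296 51.4321,56.6296 51.4321,64.7664 6.5205,64.7664.

Run 2: the run's S860 means `#008000` (cut). The run is open, so emit a `<polyline>` with points (Y-flipped): 26.9364,78.4035 19.8405,85.1682 14.7242,90.6712 11.5873,94.9126 10.4300,97.8924 11.2523,99.6106 14.0540,100.0672 18.8353,99.2621 25.5961,97.1954.

Run 3: power S162 maps to stroke `#ff00ff` (engrave). The run is open, so emit a `<polyline>` with points (Y-flipped): 34.3399,90.4470 44.7222,150.3790.

Run 4: power S534 maps to stroke `#ff8800` (score). The run returns to its start, so emit a `<polygon>` with points (Y-flipped): 49.8135,234.3303 20.4083,215.4590 51.4539,199.4290.

Run 5: the run's S860 means `#008000` (cut). The run is open, so emit a `<polyline>` with points (Y-flipped): 66.7671,85.6774 51.3423,195.6639 101.3075,87.5990 10.0213,139.0709 24.6953,64.0631.

<svg xmlns="http://www.w3.org/2000/svg" width="125.3144mm" height="247.2399mm" viewBox="0 0 125.3144 247.2399">
  <polygon points="6.5205,56.6296 51.4321,56.6296 51.4321,64.7664 6.5205,64.7664" fill="none" stroke="#008000"/>
  <polyline points="26.9364,78.4035 19.8405,85.1682 14.7242,90.6712 11.5873,94.9126 10.4300,97.8924 11.2523,99.6106 14.0540,100.0672 18.8353,99.2621 25.5961,97.1954" fill="none" stroke="#008000"/>
  <polyline points="34.3399,90.4470 44.7222,150.3790" fill="none" stroke="#ff00ff"/>
  <polygon points="49.8135,234.3303 20.4083,215.4590 51.4539,199.4290" fill="none" stroke="#ff8800"/>
  <polyline points="66.7671,85.6774 51.3423,195.6639 101.3075,87.5990 10.0213,139.0709 24.6953,64.0631" fill="none" stroke="#008000"/>
</svg>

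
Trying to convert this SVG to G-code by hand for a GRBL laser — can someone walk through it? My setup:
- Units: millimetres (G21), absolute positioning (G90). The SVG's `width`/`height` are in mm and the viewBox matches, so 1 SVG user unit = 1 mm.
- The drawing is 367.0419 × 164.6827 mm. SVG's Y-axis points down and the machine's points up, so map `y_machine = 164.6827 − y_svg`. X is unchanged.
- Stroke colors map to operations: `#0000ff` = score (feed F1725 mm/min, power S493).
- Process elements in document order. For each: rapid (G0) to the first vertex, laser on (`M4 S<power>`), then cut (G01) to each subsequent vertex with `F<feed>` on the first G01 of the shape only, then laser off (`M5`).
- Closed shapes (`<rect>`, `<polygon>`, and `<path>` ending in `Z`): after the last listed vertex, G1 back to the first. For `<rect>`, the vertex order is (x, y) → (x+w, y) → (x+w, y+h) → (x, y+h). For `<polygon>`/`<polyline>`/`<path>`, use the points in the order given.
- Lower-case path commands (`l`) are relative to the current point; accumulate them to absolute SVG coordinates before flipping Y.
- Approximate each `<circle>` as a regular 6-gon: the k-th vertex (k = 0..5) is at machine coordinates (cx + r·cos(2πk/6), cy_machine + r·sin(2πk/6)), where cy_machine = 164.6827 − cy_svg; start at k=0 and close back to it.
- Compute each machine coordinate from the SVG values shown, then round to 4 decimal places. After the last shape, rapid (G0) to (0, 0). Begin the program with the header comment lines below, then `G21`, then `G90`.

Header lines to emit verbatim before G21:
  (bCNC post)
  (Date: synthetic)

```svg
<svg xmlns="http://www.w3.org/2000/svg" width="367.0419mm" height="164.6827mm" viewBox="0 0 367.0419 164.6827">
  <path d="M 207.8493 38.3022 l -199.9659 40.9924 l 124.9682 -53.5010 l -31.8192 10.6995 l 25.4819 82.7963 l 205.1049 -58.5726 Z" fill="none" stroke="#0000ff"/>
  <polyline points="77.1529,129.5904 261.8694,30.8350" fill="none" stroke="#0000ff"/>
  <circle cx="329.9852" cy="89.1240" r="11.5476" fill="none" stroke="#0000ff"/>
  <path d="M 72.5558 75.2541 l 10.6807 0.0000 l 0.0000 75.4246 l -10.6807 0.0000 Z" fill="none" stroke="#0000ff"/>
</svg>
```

1 u = 1 mm; y_m = 164.6827 − y.

[1] `<path>` closed polygon, #0000ff→score S493 F1725: (207.8493,126.3805) → (7.8834,85.3881) → (132.8516,138.8891) → (101.0324,128.1896) → (126.5143,45.3933) → (331.6192,103.9659) → (207.8493,126.3805) (closed)

[2] `<polyline>` line segment, #0000ff→score S493 F1725: (77.1529,35.0923) → (261.8694,133.8477)

[3] `<circle>` circle, #0000ff→score S493 F1725: (341.5328,75.5587) → (335.7590,85.5592) → (324.2114,85.5592) → (318.4376,75.5587) → (324.2114,65.5582) → (335.7590,65.5582) → (341.5328,75.5587) (closed)

[4] `<path>` rectangle, #0000ff→score S493 F1725: (72.5558,89.4286) → (83.2365,89.4286) → (83.2365,14.0040) → (72.5558,14.0040) → (72.5558,89.4286) (closed)

(bCNC post)
(Date: synthetic)
G21
G90
G0 X207.8493 Y126.3805
M4 S493
G01 X7.8834 Y85.3881 F1725
G01 X132.8516 Y138.8891
G01 X101.0324 Y128.1896
G01 X126.5143 Y45.3933
G01 X331.6192 Y103.9659
G01 X207.8493 Y126.3805
M5
G0 X77.1529 Y35.0923
M4 S493
G01 X261.8694 Y133.8477 F1725
M5
G0 X341.5328 Y75.5587
M4 S493
G01 X335.7590 Y85.5592 F1725
G01 X324.2114 Y85.5592
G01 X318.4376 Y75.5587
G01 X324.2114 Y65.5582
G01 X335.7590 Y65.5582
G01 X341.5328 Y75.5587
M5
G0 X72.5558 Y89.4286
M4 S493
G01 X83.2365 Y89.4286 F1725
G01 X83.2365 Y14.0040
G01 X72.5558 Y14.0040
G01 X72.5558 Y89.4286
M5
G0 X0.0000 Y0.0000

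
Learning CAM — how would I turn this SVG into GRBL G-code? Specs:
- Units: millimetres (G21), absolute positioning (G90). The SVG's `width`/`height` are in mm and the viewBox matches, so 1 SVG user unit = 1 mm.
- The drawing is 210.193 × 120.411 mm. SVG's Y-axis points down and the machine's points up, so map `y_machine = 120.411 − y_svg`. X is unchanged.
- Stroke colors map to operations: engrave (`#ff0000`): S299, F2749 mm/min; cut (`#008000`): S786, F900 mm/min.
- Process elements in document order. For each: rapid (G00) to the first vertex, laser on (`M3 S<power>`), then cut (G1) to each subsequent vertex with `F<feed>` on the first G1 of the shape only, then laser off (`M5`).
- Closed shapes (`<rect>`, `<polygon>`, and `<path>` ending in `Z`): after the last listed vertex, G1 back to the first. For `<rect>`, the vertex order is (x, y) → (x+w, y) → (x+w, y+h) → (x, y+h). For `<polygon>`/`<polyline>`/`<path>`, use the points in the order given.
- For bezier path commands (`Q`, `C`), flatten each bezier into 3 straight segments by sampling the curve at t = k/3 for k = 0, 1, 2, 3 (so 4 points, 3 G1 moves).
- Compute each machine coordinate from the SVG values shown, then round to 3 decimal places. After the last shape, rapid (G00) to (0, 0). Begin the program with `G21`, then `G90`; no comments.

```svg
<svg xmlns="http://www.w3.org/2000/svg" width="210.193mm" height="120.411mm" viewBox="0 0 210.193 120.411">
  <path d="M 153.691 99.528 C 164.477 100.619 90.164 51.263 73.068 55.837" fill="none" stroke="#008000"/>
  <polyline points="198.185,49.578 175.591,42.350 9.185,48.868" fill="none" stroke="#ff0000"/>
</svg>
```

1 u = 1 mm; y_m = 120.411 − y.

[1] `<path>` cubic bezier, #008000→cut S786 F900: (153.691,20.883) → (141.382,32.742) → (103.965,55.037) → (73.068,64.574)

[2] `<polyline>` open polyline, #ff0000→engrave S299 F2749: (198.185,70.833) → (175.591,78.061) → (9.185,71.543)

G21
G90
G00 X153.691 Y20.883
M3 S786
G1 X141.382 Y32.742 F900
G1 X103.965 Y55.037
G1 X73.068 Y64.574
M5
G00 X198.185 Y70.833
M3 S299
G1 X175.591 Y78.061 F2749
G1 X9.185 Y71.543
M5
G00 X0.000 Y0.000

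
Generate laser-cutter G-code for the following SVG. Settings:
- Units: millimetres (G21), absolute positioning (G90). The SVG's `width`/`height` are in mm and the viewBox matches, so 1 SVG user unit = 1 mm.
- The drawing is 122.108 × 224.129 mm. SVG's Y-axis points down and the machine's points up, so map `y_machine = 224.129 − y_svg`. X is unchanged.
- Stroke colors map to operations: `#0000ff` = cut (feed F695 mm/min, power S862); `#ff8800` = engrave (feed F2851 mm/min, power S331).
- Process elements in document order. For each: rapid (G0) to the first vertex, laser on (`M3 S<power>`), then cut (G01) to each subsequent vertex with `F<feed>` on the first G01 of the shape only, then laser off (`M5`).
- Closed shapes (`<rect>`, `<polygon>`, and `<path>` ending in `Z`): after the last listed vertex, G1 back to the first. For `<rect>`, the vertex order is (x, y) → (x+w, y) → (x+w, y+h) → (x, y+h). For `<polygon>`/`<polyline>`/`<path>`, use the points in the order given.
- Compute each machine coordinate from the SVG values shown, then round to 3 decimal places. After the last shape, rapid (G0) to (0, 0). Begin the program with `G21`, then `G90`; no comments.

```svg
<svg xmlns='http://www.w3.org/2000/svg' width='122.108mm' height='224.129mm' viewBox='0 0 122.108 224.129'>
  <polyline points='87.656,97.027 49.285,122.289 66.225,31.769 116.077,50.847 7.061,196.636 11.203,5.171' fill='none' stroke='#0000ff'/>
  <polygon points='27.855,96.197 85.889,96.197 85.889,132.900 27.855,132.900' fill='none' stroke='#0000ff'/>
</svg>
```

G21
G90
G0 X87.656 Y127.102
M3 S862
G01 X49.285 Y101.840 F695
G01 X66.225 Y192.360
G01 X116.077 Y173.282
G01 X7.061 Y27.493
G01 X11.203 Y218.958
M5
G0 X27.855 Y127.932
M3 S862
G01 X85.889 Y127.932 F695
G01 X85.889 Y91.229
G01 X27.855 Y91.229
G01 X27.855 Y127.932
M5
G0 X0.000 Y0.000

1 u = 1 mm; y_m = 224.129 − y.

[1] `<polyline>` open polyline, #0000ff→cut S862 F695: (87.656,127.102) → (49.285,101.840) → (66.225,192.360) → (116.077,173.282) → (7.061,27.493) → (11.203,218.958)

[2] `<polygon>` rectangle, #0000ff→cut S862 F695: (27.855,127.932) → (85.889,127.932) → (85.889,91.229) → (27.855,91.229) → (27.855,127.932) (closed)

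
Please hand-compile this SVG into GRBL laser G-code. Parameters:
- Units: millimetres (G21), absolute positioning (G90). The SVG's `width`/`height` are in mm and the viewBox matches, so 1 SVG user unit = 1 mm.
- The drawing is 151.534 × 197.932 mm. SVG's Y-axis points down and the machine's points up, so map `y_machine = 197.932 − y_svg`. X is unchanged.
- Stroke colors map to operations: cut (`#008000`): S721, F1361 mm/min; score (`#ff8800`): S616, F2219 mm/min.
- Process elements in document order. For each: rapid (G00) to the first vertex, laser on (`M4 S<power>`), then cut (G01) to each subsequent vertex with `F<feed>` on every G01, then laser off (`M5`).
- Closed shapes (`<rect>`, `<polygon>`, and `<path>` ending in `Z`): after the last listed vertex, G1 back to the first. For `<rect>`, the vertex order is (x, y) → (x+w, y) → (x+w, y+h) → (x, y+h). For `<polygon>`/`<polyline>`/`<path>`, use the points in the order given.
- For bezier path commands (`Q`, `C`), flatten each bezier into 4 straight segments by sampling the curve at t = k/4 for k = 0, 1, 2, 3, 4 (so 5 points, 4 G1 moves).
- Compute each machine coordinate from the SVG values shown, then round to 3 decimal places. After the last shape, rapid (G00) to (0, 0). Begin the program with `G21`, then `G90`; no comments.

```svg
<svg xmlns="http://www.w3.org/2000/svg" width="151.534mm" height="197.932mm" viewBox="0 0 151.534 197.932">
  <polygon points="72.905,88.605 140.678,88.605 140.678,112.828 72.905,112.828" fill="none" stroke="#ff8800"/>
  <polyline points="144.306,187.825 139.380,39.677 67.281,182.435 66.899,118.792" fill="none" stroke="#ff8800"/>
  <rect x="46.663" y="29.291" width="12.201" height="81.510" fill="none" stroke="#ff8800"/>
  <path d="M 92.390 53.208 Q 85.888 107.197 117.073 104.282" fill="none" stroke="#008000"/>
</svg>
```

viewBox `0 0 151.534 197.932` with mm width/height → 1 unit = 1 mm. Flip: y_m = 197.932 − y_svg.

**Shape 1** — `<polygon>` rectangle, stroke `#ff8800` → score (S616, F2219). Machine vertices: (72.905,109.327) → (140.678,109.327) → (140.678,85.104) → (72.905,85.104) → (72.905,109.327). Closed: final G1 returns to the first vertex.

**Shape 2** — `<polyline>` open polyline, stroke `#ff8800` → score (S616, F2219). Machine vertices: (144.306,10.107) → (139.380,158.255) → (67.281,15.497) → (66.899,79.140). Open path.

**Shape 3** — `<rect>` rectangle, stroke `#ff8800` → score (S616, F2219). Machine vertices: (46.663,168.641) → (58.864,168.641) → (58.864,87.131) → (46.663,87.131) → (46.663,168.641). Closed: final G1 returns to the first vertex.

**Shape 4** — `<path>` quadratic bezier, stroke `#008000` → cut (S721, F1361). Control points (SVG): P0=(92.390,53.208), P1=(85.888,107.197), P2=(117.073,104.282); sampled at t=k/4. Machine vertices: (92.390,144.724) → (91.494,121.286) → (95.310,104.961) → (103.836,95.749) → (117.073,93.650). Open path.

G21
G90
G00 X72.905 Y109.327
M4 S616
G01 X140.678 Y109.327 F2219
G01 X140.678 Y85.104 F2219
G01 X72.905 Y85.104 F2219
G01 X72.905 Y109.327 F2219
M5
G00 X144.306 Y10.107
M4 S616
G01 X139.380 Y158.255 F2219
G01 X67.281 Y15.497 F2219
G01 X66.899 Y79.140 F2219
M5
G00 X46.663 Y168.641
M4 S616
G01 X58.864 Y168.641 F2219
G01 X58.864 Y87.131 F2219
G01 X46.663 Y87.131 F2219
G01 X46.663 Y168.641 F2219
M5
G00 X92.390 Y144.724
M4 S721
G01 X91.494 Y121.286 F1361
G01 X95.310 Y104.961 F1361
G01 X103.836 Y95.749 F1361
G01 X117.073 Y93.650 F1361
M5
G00 X0.000 Y0.000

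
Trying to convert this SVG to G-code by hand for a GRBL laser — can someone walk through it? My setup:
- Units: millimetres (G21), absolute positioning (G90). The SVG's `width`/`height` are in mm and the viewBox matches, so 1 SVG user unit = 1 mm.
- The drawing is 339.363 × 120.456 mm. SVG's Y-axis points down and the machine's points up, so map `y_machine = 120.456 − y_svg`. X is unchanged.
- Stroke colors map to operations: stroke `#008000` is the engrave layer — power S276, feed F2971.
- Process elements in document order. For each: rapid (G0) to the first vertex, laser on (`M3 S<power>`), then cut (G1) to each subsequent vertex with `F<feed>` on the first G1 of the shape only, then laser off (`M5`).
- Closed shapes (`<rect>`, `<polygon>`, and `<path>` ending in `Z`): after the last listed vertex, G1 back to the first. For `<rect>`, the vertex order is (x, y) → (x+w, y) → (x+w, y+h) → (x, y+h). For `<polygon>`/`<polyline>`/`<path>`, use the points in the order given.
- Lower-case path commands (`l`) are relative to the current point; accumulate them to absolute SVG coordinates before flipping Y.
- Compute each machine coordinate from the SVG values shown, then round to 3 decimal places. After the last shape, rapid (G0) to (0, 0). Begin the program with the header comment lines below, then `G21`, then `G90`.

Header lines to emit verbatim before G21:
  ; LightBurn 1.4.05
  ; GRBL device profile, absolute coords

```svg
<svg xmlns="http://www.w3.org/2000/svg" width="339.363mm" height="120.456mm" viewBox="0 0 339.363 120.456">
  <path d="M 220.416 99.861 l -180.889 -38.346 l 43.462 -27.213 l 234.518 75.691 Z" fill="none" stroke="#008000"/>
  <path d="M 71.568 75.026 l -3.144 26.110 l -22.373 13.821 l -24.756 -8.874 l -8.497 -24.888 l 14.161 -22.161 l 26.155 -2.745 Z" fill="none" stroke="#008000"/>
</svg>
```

viewBox `0 0 339.363 120.456` with mm width/height → 1 unit = 1 mm. Flip: y_m = 120.456 − y_svg.

**Shape 1** — `<path>` closed polygon, stroke `#008000` → engrave (S276, F2971). Machine vertices: (220.416,20.595) → (39.527,58.941) → (82.989,86.154) → (317.507,10.463) → (220.416,20.595). Closed: final G1 returns to the first vertex.

**Shape 2** — `<path>` regular polygon, stroke `#008000` → engrave (S276, F2971). Machine vertices: (71.568,45.430) → (68.424,19.320) → (46.051,5.499) → (21.295,14.373) → (12.798,39.261) → (26.959,61.422) → (53.114,64.167) → (71.568,45.430). Closed: final G1 returns to the first vertex.

; LightBurn 1.4.05
; GRBL device profile, absolute coords
G21
G90
G0 X220.416 Y20.595
M3 S276
G1 X39.527 Y58.941 F2971
G1 X82.989 Y86.154
G1 X317.507 Y10.463
G1 X220.416 Y20.595
M5
G0 X71.568 Y45.430
M3 S276
G1 X68.424 Y19.320 F2971
G1 X46.051 Y5.499
G1 X21.295 Y14.373
G1 X12.798 Y39.261
G1 X26.959 Y61.422
G1 X53.114 Y64.167
G1 X71.568 Y45.430
M5
G0 X0.000 Y0.000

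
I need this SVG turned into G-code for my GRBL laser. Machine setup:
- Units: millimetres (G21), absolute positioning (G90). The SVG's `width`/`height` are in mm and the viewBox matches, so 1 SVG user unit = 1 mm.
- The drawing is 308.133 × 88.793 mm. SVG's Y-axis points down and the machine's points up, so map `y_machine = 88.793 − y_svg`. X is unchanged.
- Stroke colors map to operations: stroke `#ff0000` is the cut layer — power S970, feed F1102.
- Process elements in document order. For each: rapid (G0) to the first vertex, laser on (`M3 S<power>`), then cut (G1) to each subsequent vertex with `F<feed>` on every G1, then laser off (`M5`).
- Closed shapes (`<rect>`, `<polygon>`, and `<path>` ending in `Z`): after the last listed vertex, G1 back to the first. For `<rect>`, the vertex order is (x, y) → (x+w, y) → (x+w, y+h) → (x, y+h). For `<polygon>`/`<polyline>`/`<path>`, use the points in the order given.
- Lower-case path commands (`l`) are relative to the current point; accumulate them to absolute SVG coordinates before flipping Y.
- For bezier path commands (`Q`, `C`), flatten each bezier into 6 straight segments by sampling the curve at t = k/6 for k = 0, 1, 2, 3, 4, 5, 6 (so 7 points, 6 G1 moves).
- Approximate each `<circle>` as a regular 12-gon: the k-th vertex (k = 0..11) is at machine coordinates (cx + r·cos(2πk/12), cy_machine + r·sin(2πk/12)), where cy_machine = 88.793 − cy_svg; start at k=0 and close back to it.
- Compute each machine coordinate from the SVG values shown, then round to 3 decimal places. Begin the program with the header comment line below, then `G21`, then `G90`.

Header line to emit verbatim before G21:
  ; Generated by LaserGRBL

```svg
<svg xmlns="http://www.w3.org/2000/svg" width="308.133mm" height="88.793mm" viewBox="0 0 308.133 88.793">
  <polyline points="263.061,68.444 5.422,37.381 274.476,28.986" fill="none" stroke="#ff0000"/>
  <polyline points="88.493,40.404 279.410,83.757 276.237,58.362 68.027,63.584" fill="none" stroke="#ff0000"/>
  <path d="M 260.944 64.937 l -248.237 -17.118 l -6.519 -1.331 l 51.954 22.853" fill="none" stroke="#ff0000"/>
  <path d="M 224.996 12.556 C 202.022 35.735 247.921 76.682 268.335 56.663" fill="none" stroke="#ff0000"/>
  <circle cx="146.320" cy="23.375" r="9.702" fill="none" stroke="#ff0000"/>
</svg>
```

; Generated by LaserGRBL
G21
G90
G0 X263.061 Y20.349
M3 S970
G1 X5.422 Y51.412 F1102
G1 X274.476 Y59.807 F1102
M5
G0 X88.493 Y48.389
M3 S970
G1 X279.410 Y5.036 F1102
G1 X276.237 Y30.431 F1102
G1 X68.027 Y25.209 F1102
M5
G0 X260.944 Y23.856
M3 S970
G1 X12.707 Y40.974 F1102
G1 X6.188 Y42.305 F1102
G1 X58.142 Y19.452 F1102
M5
G0 X224.996 Y76.237
M3 S970
G1 X218.812 Y63.531 F1102
G1 X221.485 Y50.051 F1102
G1 X230.395 Y37.984 F1102
G1 X242.921 Y29.517 F1102
G1 X256.441 Y26.836 F1102
G1 X268.335 Y32.130 F1102
M5
G0 X156.022 Y65.418
M3 S970
G1 X154.722 Y70.269 F1102
G1 X151.171 Y73.820 F1102
G1 X146.320 Y75.120 F1102
G1 X141.469 Y73.820 F1102
G1 X137.918 Y70.269 F1102
G1 X136.618 Y65.418 F1102
G1 X137.918 Y60.567 F1102
G1 X141.469 Y57.016 F1102
G1 X146.320 Y55.716 F1102
G1 X151.171 Y57.016 F1102
G1 X154.722 Y60.567 F1102
G1 X156.022 Y65.418 F1102
M5

Since the viewBox matches the mm dimensions, user units are millimetres directly. The only transform is the Y-flip y_m = 88.793 − y_svg.

Shape 1 is a open polyline drawn with `<polyline>`. Its stroke #ff0000 means cut at S970, F1102. After flipping Y the toolpath is (263.061,20.349) → (5.422,51.412) → (274.476,59.807).

Shape 2 is a open polyline drawn with `<polyline>`. Its stroke #ff0000 means cut at S970, F1102. After flipping Y the toolpath is (88.493,48.389) → (279.410,5.036) → (276.237,30.431) → (68.027,25.209).

Shape 3 is a open polyline drawn with `<path>`. Its stroke #ff0000 means cut at S970, F1102. After flipping Y the toolpath is (260.944,23.856) → (12.707,40.974) → (6.188,42.305) → (58.142,19.452).

Shape 4 is a cubic bezier drawn with `<path>`. Its stroke #ff0000 means cut at S970, F1102. After flipping Y the toolpath is (224.996,76.237) → (218.812,63.531) → (221.485,50.051) → (230.395,37.984) → (242.921,29.517) → (256.441,26.836) → (268.335,32.130).

Shape 5 is a circle drawn with `<circle>`. Its stroke #ff0000 means cut at S970, F1102. After flipping Y the toolpath is (156.022,65.418) → (154.722,70.269) → (151.171,73.820) → (146.320,75.120) → (141.469,73.820) → (137.918,70.269) → (136.618,65.418) → (137.918,60.567) → (141.469,57.016) → (146.320,55.716) → (151.171,57.016) → (154.722,60.567) → (156.022,65.418), returning to the start.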